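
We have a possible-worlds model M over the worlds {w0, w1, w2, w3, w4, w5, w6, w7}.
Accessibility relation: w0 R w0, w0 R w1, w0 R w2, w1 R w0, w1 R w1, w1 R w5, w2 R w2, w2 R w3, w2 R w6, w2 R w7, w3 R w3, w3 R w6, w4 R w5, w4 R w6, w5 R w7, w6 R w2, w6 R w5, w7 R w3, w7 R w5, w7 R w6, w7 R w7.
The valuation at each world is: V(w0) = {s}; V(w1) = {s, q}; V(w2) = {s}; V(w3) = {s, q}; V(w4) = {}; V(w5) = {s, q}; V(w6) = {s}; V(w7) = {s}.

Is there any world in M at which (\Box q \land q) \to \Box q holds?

Let φ = (\Box q \land q) \to \Box q. Evaluate φ at each world:
  w0 (successors {w0, w1, w2}): φ is true.
  w1 (successors {w0, w1, w5}): φ is true.
  w2 (successors {w2, w3, w6, w7}): φ is true.
  w3 (successors {w3, w6}): φ is true.
  w4 (successors {w5, w6}): φ is true.
  w5 (successors {w7}): φ is true.
  w6 (successors {w2, w5}): φ is true.
  w7 (successors {w3, w5, w6, w7}): φ is true.
Detail at w0 (witness):
  At w0: \Box q \land q is false, \Box q is false, so (\Box q \land q) \to \Box q is true.
    At w0: \Box q is false, q is false, so \Box q \land q is false.
      At w0: \Box q requires q at every successor {w0, w1, w2}.
        q fails at w0, so \Box q is false at w0.
    At w0: \Box q requires q at every successor {w0, w1, w2}.
      q fails at w0, so \Box q is false at w0.

Yes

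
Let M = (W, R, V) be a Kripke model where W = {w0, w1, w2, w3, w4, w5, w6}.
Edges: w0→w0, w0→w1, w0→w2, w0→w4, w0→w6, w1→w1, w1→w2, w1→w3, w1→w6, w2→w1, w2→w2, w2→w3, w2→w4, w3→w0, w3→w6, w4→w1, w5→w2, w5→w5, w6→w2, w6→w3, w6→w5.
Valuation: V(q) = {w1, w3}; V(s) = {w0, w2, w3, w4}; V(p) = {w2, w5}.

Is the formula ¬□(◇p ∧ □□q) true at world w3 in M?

Yes

Recall that □ψ holds at a world iff ψ holds at every accessible world, and ◇ψ holds iff ψ holds at some accessible world.
At w3: □(◇p ∧ □□q) is false, so ¬□(◇p ∧ □□q) is true.
  At w3: □(◇p ∧ □□q) requires ◇p ∧ □□q at every successor {w0, w6}.
    ◇p ∧ □□q fails at w0, so □(◇p ∧ □□q) is false at w3.
      At w0: ◇p is true, □□q is false, so ◇p ∧ □□q is false.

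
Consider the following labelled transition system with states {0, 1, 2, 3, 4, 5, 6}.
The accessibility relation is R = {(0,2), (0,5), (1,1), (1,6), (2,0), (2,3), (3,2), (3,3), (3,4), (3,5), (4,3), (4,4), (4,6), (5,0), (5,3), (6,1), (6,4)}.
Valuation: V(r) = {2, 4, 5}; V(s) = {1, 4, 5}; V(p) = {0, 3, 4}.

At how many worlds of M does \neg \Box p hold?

Let φ = \neg \Box p. Evaluate φ at each world:
  0 (successors {2, 5}): φ is true.
  1 (successors {1, 6}): φ is true.
  2 (successors {0, 3}): φ is false.
  3 (successors {2, 3, 4, 5}): φ is true.
  4 (successors {3, 4, 6}): φ is true.
  5 (successors {0, 3}): φ is false.
  6 (successors {1, 4}): φ is true.
For instance, at 0:
  At 0: \Box p is false, so \neg \Box p is true.
    At 0: \Box p requires p at every successor {2, 5}.
      p fails at 2, so \Box p is false at 0.
Satisfying worlds: {0, 1, 3, 4, 6}

5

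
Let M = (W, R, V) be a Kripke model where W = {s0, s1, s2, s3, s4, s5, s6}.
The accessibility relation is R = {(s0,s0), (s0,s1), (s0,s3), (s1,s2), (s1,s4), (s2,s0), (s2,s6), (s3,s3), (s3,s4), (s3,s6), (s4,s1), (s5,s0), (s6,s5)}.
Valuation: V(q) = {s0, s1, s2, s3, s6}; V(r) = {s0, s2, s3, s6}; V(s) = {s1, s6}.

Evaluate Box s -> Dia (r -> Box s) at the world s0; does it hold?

Recall that Box ψ holds at a world iff ψ holds at every accessible world, and Dia ψ holds iff ψ holds at some accessible world.
At s0: Box s is false, Dia (r -> Box s) is true, so Box s -> Dia (r -> Box s) is true.
  At s0: Box s requires s at every successor {s0, s1, s3}.
    s fails at s0, so Box s is false at s0.
  At s0: Dia (r -> Box s) requires r -> Box s at some successor in {s0, s1, s3}.
    r -> Box s holds at s1, so Dia (r -> Box s) is true at s0.
      At s1: r is false, Box s is false, so r -> Box s is true.

Yes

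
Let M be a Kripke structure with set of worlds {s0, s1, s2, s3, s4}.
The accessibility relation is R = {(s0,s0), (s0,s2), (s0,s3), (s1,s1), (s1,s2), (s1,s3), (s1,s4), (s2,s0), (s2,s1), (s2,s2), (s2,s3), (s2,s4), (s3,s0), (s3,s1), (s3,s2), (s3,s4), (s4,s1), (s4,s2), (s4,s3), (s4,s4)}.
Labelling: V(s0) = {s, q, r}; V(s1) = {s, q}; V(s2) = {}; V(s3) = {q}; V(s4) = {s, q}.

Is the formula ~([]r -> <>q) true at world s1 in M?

At s1: []r -> <>q is true, so ~([]r -> <>q) is false.
  At s1: []r is false, <>q is true, so []r -> <>q is true.
    At s1: []r requires r at every successor {s1, s2, s3, s4}.
      r fails at s1, so []r is false at s1.
    At s1: <>q requires q at some successor in {s1, s2, s3, s4}.
      q holds at s1, so <>q is true at s1.

No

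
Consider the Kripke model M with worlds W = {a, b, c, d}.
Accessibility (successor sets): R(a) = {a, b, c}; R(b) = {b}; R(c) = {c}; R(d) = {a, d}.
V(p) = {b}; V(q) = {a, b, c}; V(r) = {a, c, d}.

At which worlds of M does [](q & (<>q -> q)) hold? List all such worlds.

Recall that []ψ holds at a world iff ψ holds at every accessible world, and <>ψ holds iff ψ holds at some accessible world.
Let φ = [](q & (<>q -> q)). Evaluate φ at each world:
  a (successors {a, b, c}): φ is true.
  b (successors {b}): φ is true.
  c (successors {c}): φ is true.
  d (successors {a, d}): φ is false.
For instance, at d:
  At d: [](q & (<>q -> q)) requires q & (<>q -> q) at every successor {a, d}.
    q & (<>q -> q) fails at d, so [](q & (<>q -> q)) is false at d.
      At d: q is false, <>q -> q is false, so q & (<>q -> q) is false.
Satisfying worlds: {a, b, c}

a, b, c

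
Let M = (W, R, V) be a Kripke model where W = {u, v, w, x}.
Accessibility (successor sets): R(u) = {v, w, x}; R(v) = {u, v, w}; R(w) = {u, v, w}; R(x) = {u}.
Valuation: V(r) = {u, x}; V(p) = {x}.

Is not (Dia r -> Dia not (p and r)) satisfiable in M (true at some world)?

No

Recall that Dia ψ holds at a world iff ψ holds at some accessible world.
Let φ = not (Dia r -> Dia not (p and r)). Evaluate φ at each world:
  u (successors {v, w, x}): φ is false.
  v (successors {u, v, w}): φ is false.
  w (successors {u, v, w}): φ is false.
  x (successors {u}): φ is false.
For instance, at w:
  At w: Dia r -> Dia not (p and r) is true, so not (Dia r -> Dia not (p and r)) is false.
    At w: Dia r is true, Dia not (p and r) is true, so Dia r -> Dia not (p and r) is true.
      At w: Dia r requires r at some successor in {u, v, w}.
        r holds at u, so Dia r is true at w.
      At w: Dia not (p and r) requires not (p and r) at some successor in {u, v, w}.
        not (p and r) holds at u, so Dia not (p and r) is true at w.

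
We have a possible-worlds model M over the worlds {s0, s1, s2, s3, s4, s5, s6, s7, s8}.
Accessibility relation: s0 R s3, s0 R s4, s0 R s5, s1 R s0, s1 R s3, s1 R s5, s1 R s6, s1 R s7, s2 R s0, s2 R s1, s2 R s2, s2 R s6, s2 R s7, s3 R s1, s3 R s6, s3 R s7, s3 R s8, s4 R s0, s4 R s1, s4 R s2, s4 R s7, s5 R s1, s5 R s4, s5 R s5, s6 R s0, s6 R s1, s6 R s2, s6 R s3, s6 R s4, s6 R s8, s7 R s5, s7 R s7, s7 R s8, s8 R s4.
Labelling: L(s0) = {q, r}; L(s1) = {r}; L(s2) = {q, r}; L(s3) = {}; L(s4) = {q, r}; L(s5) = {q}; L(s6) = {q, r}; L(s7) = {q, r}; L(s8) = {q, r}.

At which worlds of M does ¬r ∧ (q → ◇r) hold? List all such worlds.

s3, s5

Let φ = ¬r ∧ (q → ◇r). Evaluate φ at each world:
  s0 (successors {s3, s4, s5}): φ is false.
  s1 (successors {s0, s3, s5, s6, s7}): φ is false.
  s2 (successors {s0, s1, s2, s6, s7}): φ is false.
  s3 (successors {s1, s6, s7, s8}): φ is true.
  s4 (successors {s0, s1, s2, s7}): φ is false.
  s5 (successors {s1, s4, s5}): φ is true.
  s6 (successors {s0, s1, s2, s3, s4, s8}): φ is false.
  s7 (successors {s5, s7, s8}): φ is false.
  s8 (successors {s4}): φ is false.
For instance, at s2:
  At s2: ¬r is false, q → ◇r is true, so ¬r ∧ (q → ◇r) is false.
    At s2: q is true, ◇r is true, so q → ◇r is true.
      At s2: ◇r requires r at some successor in {s0, s1, s2, s6, s7}.
        r holds at s0, so ◇r is true at s2.
Satisfying worlds: {s3, s5}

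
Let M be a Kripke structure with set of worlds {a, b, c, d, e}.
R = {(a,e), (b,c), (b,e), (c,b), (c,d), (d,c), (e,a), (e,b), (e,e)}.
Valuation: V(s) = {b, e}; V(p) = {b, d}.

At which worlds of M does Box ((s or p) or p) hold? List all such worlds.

Recall that Box ψ holds at a world iff ψ holds at every accessible world, and Dia ψ holds iff ψ holds at some accessible world.
Let φ = Box ((s or p) or p). Evaluate φ at each world:
  a (successors {e}): φ is true.
  b (successors {c, e}): φ is false.
  c (successors {b, d}): φ is true.
  d (successors {c}): φ is false.
  e (successors {a, b, e}): φ is false.
For instance, at e:
  At e: Box ((s or p) or p) requires (s or p) or p at every successor {a, b, e}.
    (s or p) or p fails at a, so Box ((s or p) or p) is false at e.
Satisfying worlds: {a, c}

a, c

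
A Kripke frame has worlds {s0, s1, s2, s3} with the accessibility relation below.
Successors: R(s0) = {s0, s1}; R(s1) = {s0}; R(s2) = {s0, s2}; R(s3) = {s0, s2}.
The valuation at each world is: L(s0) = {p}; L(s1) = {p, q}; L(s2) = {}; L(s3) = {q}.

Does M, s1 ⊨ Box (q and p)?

No

At s1: Box (q and p) requires q and p at every successor {s0}.
  q and p fails at s0, so Box (q and p) is false at s1.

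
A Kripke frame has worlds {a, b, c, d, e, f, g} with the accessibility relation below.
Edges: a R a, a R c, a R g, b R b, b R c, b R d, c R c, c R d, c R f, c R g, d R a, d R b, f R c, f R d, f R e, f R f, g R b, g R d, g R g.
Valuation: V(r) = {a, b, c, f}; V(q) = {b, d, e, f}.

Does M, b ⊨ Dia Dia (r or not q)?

Recall that Dia ψ holds at a world iff ψ holds at some accessible world.
At b: Dia Dia (r or not q) requires Dia (r or not q) at some successor in {b, c, d}.
  Dia (r or not q) holds at b, so Dia Dia (r or not q) is true at b.
    At b: Dia (r or not q) requires r or not q at some successor in {b, c, d}.
      r or not q holds at b, so Dia (r or not q) is true at b.

Yes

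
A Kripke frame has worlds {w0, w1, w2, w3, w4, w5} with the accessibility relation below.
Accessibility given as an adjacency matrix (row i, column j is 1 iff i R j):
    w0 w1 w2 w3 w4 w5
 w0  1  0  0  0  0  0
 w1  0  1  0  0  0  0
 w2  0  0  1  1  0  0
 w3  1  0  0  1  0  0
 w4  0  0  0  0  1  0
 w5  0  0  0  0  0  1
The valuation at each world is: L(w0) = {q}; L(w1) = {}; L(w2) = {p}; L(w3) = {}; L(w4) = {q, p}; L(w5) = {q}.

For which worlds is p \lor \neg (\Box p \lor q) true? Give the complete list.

Let φ = p \lor \neg (\Box p \lor q). Evaluate φ at each world:
  w0 (successors {w0}): φ is false.
  w1 (successors {w1}): φ is true.
  w2 (successors {w2, w3}): φ is true.
  w3 (successors {w0, w3}): φ is true.
  w4 (successors {w4}): φ is true.
  w5 (successors {w5}): φ is false.
For instance, at w4:
  At w4: p is true, \neg (\Box p \lor q) is false, so p \lor \neg (\Box p \lor q) is true.
    At w4: \Box p \lor q is true, so \neg (\Box p \lor q) is false.
      At w4: \Box p is true, q is true, so \Box p \lor q is true.
Satisfying worlds: {w1, w2, w3, w4}

w1, w2, w3, w4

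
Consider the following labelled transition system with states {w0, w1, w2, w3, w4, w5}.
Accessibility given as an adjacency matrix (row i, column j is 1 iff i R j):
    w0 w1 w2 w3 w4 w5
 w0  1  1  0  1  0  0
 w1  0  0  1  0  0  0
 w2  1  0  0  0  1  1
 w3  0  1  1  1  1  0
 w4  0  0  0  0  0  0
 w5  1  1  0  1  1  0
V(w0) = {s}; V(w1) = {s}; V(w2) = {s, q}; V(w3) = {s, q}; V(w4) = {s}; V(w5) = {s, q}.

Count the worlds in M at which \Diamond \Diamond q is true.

5

Let φ = \Diamond \Diamond q. Evaluate φ at each world:
  w0 (successors {w0, w1, w3}): φ is true.
  w1 (successors {w2}): φ is true.
  w2 (successors {w0, w4, w5}): φ is true.
  w3 (successors {w1, w2, w3, w4}): φ is true.
  w4 (successors ∅): φ is false.
  w5 (successors {w0, w1, w3, w4}): φ is true.
For instance, at w3:
  At w3: \Diamond \Diamond q requires \Diamond q at some successor in {w1, w2, w3, w4}.
    \Diamond q holds at w1, so \Diamond \Diamond q is true at w3.
      At w1: \Diamond q requires q at some successor in {w2}.
        q holds at w2, so \Diamond q is true at w1.
Satisfying worlds: {w0, w1, w2, w3, w5}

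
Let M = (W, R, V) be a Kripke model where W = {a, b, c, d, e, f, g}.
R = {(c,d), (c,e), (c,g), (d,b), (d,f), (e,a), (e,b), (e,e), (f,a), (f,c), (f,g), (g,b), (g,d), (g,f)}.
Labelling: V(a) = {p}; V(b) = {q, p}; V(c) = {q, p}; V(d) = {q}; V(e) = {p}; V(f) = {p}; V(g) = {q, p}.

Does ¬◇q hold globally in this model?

Recall that ◇ψ holds at a world iff ψ holds at some accessible world.
Let φ = ¬◇q. Evaluate φ at each world:
  a (successors ∅): φ is true.
  b (successors ∅): φ is true.
  c (successors {d, e, g}): φ is false.
  d (successors {b, f}): φ is false.
  e (successors {a, b, e}): φ is false.
  f (successors {a, c, g}): φ is false.
  g (successors {b, d, f}): φ is false.
Detail at c (counterexample):
  At c: ◇q is true, so ¬◇q is false.
    At c: ◇q requires q at some successor in {d, e, g}.
      q holds at d, so ◇q is true at c.

No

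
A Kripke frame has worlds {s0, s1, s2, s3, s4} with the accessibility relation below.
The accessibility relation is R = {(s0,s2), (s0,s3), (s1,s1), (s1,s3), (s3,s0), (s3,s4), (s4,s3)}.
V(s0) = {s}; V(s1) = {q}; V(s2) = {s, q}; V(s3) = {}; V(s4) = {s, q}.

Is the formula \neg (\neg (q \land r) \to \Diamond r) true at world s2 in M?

At s2: \neg (q \land r) \to \Diamond r is false, so \neg (\neg (q \land r) \to \Diamond r) is true.
  At s2: \neg (q \land r) is true, \Diamond r is false, so \neg (q \land r) \to \Diamond r is false.
    At s2: no accessible worlds, so \Diamond r is false.

Yes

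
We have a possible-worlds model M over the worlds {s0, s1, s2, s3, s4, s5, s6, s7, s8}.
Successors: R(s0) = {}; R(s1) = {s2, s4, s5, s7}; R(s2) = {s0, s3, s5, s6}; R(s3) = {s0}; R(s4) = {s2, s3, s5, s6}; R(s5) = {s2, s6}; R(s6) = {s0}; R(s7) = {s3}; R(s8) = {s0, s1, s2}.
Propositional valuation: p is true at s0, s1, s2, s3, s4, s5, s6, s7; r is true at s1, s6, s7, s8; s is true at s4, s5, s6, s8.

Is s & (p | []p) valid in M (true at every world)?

Let φ = s & (p | []p). Evaluate φ at each world:
  s0 (successors ∅): φ is false.
  s1 (successors {s2, s4, s5, s7}): φ is false.
  s2 (successors {s0, s3, s5, s6}): φ is false.
  s3 (successors {s0}): φ is false.
  s4 (successors {s2, s3, s5, s6}): φ is true.
  s5 (successors {s2, s6}): φ is true.
  s6 (successors {s0}): φ is true.
  s7 (successors {s3}): φ is false.
  s8 (successors {s0, s1, s2}): φ is true.
Detail at s0 (counterexample):
  At s0: s is false, p | []p is true, so s & (p | []p) is false.
    At s0: p is true, []p is true, so p | []p is true.
      At s0: no accessible worlds, so []p holds vacuously.

No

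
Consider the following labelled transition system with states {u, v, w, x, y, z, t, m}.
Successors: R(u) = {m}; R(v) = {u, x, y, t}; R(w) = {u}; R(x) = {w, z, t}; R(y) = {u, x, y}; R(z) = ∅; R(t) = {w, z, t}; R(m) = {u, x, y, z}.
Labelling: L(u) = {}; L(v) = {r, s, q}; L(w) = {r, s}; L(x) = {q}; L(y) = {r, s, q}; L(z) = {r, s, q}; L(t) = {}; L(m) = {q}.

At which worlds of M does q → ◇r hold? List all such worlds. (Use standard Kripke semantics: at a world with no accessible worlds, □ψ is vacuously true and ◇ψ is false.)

Let φ = q → ◇r. Evaluate φ at each world:
  u (successors {m}): φ is true.
  v (successors {u, x, y, t}): φ is true.
  w (successors {u}): φ is true.
  x (successors {w, z, t}): φ is true.
  y (successors {u, x, y}): φ is true.
  z (successors ∅): φ is false.
  t (successors {w, z, t}): φ is true.
  m (successors {u, x, y, z}): φ is true.
For instance, at w:
  At w: q is false, ◇r is false, so q → ◇r is true.
    At w: ◇r requires r at some successor in {u}.
      At u: r is false.
    So ◇r is false at w.
Satisfying worlds: {u, v, w, x, y, t, m}

u, v, w, x, y, t, m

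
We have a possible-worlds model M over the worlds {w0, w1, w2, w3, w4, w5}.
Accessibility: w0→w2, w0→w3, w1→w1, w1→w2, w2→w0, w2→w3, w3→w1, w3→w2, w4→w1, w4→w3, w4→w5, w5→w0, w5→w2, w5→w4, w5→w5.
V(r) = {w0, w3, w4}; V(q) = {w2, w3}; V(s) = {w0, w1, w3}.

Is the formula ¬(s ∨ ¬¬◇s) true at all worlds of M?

No

Recall that ◇ψ holds at a world iff ψ holds at some accessible world.
Let φ = ¬(s ∨ ¬¬◇s). Evaluate φ at each world:
  w0 (successors {w2, w3}): φ is false.
  w1 (successors {w1, w2}): φ is false.
  w2 (successors {w0, w3}): φ is false.
  w3 (successors {w1, w2}): φ is false.
  w4 (successors {w1, w3, w5}): φ is false.
  w5 (successors {w0, w2, w4, w5}): φ is false.
Detail at w0 (counterexample):
  At w0: s ∨ ¬¬◇s is true, so ¬(s ∨ ¬¬◇s) is false.
    At w0: s is true, ¬¬◇s is true, so s ∨ ¬¬◇s is true.
      At w0: ¬◇s is false, so ¬¬◇s is true.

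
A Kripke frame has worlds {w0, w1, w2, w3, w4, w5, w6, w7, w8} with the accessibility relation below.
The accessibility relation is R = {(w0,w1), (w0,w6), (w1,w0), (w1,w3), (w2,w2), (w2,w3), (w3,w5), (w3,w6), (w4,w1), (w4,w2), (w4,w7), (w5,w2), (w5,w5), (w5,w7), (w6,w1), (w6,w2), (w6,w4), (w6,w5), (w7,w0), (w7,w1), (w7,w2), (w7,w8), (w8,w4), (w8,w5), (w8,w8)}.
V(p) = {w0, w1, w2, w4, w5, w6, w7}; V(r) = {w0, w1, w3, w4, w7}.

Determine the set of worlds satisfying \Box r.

w1

Recall that \Box ψ holds at a world iff ψ holds at every accessible world, and \Diamond ψ holds iff ψ holds at some accessible world.
Let φ = \Box r. Evaluate φ at each world:
  w0 (successors {w1, w6}): φ is false.
  w1 (successors {w0, w3}): φ is true.
  w2 (successors {w2, w3}): φ is false.
  w3 (successors {w5, w6}): φ is false.
  w4 (successors {w1, w2, w7}): φ is false.
  w5 (successors {w2, w5, w7}): φ is false.
  w6 (successors {w1, w2, w4, w5}): φ is false.
  w7 (successors {w0, w1, w2, w8}): φ is false.
  w8 (successors {w4, w5, w8}): φ is false.
For instance, at w2:
  At w2: \Box r requires r at every successor {w2, w3}.
    r fails at w2, so \Box r is false at w2.
Satisfying worlds: {w1}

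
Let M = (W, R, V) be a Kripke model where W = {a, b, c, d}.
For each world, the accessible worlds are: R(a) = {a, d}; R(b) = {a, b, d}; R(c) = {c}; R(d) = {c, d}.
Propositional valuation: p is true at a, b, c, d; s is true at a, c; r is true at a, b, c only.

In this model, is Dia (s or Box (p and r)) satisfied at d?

Yes

Recall that Box ψ holds at a world iff ψ holds at every accessible world, and Dia ψ holds iff ψ holds at some accessible world.
At d: Dia (s or Box (p and r)) requires s or Box (p and r) at some successor in {c, d}.
  s or Box (p and r) holds at c, so Dia (s or Box (p and r)) is true at d.
    At c: s is true, Box (p and r) is true, so s or Box (p and r) is true.
      At c: Box (p and r) requires p and r at every successor {c}.
        At c: p and r is true.
      So Box (p and r) is true at c.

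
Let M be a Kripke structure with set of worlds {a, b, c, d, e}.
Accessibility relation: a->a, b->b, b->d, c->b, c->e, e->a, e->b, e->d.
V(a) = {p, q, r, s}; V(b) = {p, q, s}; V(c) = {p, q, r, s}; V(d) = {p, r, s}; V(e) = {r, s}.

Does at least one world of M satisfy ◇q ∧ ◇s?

Yes

Let φ = ◇q ∧ ◇s. Evaluate φ at each world:
  a (successors {a}): φ is true.
  b (successors {b, d}): φ is true.
  c (successors {b, e}): φ is true.
  d (successors ∅): φ is false.
  e (successors {a, b, d}): φ is true.
Detail at a (witness):
  At a: ◇q is true, ◇s is true, so ◇q ∧ ◇s is true.
    At a: ◇q requires q at some successor in {a}.
      q holds at a, so ◇q is true at a.
    At a: ◇s requires s at some successor in {a}.
      s holds at a, so ◇s is true at a.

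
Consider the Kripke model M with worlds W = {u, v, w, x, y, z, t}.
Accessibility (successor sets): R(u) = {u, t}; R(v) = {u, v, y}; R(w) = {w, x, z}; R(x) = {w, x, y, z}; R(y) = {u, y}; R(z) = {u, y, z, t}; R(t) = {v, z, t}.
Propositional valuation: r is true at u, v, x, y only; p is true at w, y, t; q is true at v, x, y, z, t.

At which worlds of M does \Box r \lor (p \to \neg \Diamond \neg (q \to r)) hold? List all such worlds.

u, v, x, y, z

Let φ = \Box r \lor (p \to \neg \Diamond \neg (q \to r)). Evaluate φ at each world:
  u (successors {u, t}): φ is true.
  v (successors {u, v, y}): φ is true.
  w (successors {w, x, z}): φ is false.
  x (successors {w, x, y, z}): φ is true.
  y (successors {u, y}): φ is true.
  z (successors {u, y, z, t}): φ is true.
  t (successors {v, z, t}): φ is false.
For instance, at x:
  At x: \Box r is false, p \to \neg \Diamond \neg (q \to r) is true, so \Box r \lor (p \to \neg \Diamond \neg (q \to r)) is true.
    At x: \Box r requires r at every successor {w, x, y, z}.
      r fails at w, so \Box r is false at x.
    At x: p is false, \neg \Diamond \neg (q \to r) is false, so p \to \neg \Diamond \neg (q \to r) is true.
      At x: \Diamond \neg (q \to r) is true, so \neg \Diamond \neg (q \to r) is false.
Satisfying worlds: {u, v, x, y, z}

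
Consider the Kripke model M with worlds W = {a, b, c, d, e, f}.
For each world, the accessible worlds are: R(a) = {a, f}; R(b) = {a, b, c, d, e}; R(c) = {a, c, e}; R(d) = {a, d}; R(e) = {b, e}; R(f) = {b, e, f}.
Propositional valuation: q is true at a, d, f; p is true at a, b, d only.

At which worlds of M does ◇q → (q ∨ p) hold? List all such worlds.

a, b, d, e, f

Recall that ◇ψ holds at a world iff ψ holds at some accessible world.
Let φ = ◇q → (q ∨ p). Evaluate φ at each world:
  a (successors {a, f}): φ is true.
  b (successors {a, b, c, d, e}): φ is true.
  c (successors {a, c, e}): φ is false.
  d (successors {a, d}): φ is true.
  e (successors {b, e}): φ is true.
  f (successors {b, e, f}): φ is true.
For instance, at c:
  At c: ◇q is true, q ∨ p is false, so ◇q → (q ∨ p) is false.
    At c: ◇q requires q at some successor in {a, c, e}.
      q holds at a, so ◇q is true at c.
Satisfying worlds: {a, b, d, e, f}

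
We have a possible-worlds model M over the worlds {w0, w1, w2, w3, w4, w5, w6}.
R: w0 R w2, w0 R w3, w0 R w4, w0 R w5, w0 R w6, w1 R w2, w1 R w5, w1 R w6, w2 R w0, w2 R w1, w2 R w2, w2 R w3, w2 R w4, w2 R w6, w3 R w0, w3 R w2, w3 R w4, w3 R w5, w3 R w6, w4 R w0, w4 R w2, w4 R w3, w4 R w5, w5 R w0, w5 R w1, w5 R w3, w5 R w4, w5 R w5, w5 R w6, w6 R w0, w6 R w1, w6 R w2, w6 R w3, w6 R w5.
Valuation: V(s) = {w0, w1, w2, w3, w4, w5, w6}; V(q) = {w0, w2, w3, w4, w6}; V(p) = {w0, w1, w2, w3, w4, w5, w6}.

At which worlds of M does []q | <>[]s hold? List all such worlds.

Let φ = []q | <>[]s. Evaluate φ at each world:
  w0 (successors {w2, w3, w4, w5, w6}): φ is true.
  w1 (successors {w2, w5, w6}): φ is true.
  w2 (successors {w0, w1, w2, w3, w4, w6}): φ is true.
  w3 (successors {w0, w2, w4, w5, w6}): φ is true.
  w4 (successors {w0, w2, w3, w5}): φ is true.
  w5 (successors {w0, w1, w3, w4, w5, w6}): φ is true.
  w6 (successors {w0, w1, w2, w3, w5}): φ is true.
For instance, at w4:
  At w4: []q is false, <>[]s is true, so []q | <>[]s is true.
    At w4: []q requires q at every successor {w0, w2, w3, w5}.
      q fails at w5, so []q is false at w4.
    At w4: <>[]s requires []s at some successor in {w0, w2, w3, w5}.
      []s holds at w0, so <>[]s is true at w4.
Satisfying worlds: {w0, w1, w2, w3, w4, w5, w6}

w0, w1, w2, w3, w4, w5, w6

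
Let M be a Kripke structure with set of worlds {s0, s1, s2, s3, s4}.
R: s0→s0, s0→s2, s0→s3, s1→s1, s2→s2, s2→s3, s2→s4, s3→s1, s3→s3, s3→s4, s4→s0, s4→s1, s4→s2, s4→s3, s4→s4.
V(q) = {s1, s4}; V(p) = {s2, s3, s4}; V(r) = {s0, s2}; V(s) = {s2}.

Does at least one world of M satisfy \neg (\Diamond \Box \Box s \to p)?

Let φ = \neg (\Diamond \Box \Box s \to p). Evaluate φ at each world:
  s0 (successors {s0, s2, s3}): φ is false.
  s1 (successors {s1}): φ is false.
  s2 (successors {s2, s3, s4}): φ is false.
  s3 (successors {s1, s3, s4}): φ is false.
  s4 (successors {s0, s1, s2, s3, s4}): φ is false.
For instance, at s1:
  At s1: \Diamond \Box \Box s \to p is true, so \neg (\Diamond \Box \Box s \to p) is false.
    At s1: \Diamond \Box \Box s is false, p is false, so \Diamond \Box \Box s \to p is true.
      At s1: \Diamond \Box \Box s requires \Box \Box s at some successor in {s1}.
        At s1: \Box \Box s is false.
      So \Diamond \Box \Box s is false at s1.

No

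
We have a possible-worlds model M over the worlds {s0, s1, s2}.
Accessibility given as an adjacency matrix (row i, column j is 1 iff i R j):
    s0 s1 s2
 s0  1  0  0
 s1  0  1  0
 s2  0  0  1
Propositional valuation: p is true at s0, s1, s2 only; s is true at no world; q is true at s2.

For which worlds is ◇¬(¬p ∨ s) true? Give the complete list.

Recall that ◇ψ holds at a world iff ψ holds at some accessible world.
Let φ = ◇¬(¬p ∨ s). Evaluate φ at each world:
  s0 (successors {s0}): φ is true.
  s1 (successors {s1}): φ is true.
  s2 (successors {s2}): φ is true.
For instance, at s1:
  At s1: ◇¬(¬p ∨ s) requires ¬(¬p ∨ s) at some successor in {s1}.
    ¬(¬p ∨ s) holds at s1, so ◇¬(¬p ∨ s) is true at s1.
Satisfying worlds: {s0, s1, s2}

s0, s1, s2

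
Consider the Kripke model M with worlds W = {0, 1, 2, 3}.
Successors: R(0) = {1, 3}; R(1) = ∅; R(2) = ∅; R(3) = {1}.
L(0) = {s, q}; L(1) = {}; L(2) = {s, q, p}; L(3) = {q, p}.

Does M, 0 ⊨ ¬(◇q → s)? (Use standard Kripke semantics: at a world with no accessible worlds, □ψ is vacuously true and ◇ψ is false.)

No

Recall that ◇ψ holds at a world iff ψ holds at some accessible world.
At 0: ◇q → s is true, so ¬(◇q → s) is false.
  At 0: ◇q is true, s is true, so ◇q → s is true.
    At 0: ◇q requires q at some successor in {1, 3}.
      q holds at 3, so ◇q is true at 0.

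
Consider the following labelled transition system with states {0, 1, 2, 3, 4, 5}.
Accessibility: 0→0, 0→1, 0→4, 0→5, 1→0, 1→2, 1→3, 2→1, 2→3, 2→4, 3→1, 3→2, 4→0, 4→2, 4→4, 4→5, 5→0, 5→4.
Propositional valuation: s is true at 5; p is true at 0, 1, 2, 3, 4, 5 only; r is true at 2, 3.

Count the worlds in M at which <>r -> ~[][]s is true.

6

Recall that []ψ holds at a world iff ψ holds at every accessible world, and <>ψ holds iff ψ holds at some accessible world.
Let φ = <>r -> ~[][]s. Evaluate φ at each world:
  0 (successors {0, 1, 4, 5}): φ is true.
  1 (successors {0, 2, 3}): φ is true.
  2 (successors {1, 3, 4}): φ is true.
  3 (successors {1, 2}): φ is true.
  4 (successors {0, 2, 4, 5}): φ is true.
  5 (successors {0, 4}): φ is true.
For instance, at 3:
  At 3: <>r is true, ~[][]s is true, so <>r -> ~[][]s is true.
    At 3: <>r requires r at some successor in {1, 2}.
      r holds at 2, so <>r is true at 3.
    At 3: [][]s is false, so ~[][]s is true.
      At 3: [][]s requires []s at every successor {1, 2}.
        []s fails at 1, so [][]s is false at 3.
Satisfying worlds: {0, 1, 2, 3, 4, 5}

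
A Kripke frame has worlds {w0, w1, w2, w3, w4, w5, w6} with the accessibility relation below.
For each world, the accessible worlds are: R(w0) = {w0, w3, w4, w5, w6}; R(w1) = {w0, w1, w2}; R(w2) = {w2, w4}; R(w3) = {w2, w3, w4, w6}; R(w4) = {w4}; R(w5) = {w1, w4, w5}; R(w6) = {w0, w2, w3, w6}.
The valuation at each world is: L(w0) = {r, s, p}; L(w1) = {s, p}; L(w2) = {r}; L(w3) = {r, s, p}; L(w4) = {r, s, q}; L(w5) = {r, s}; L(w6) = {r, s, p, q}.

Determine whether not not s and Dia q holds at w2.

No

At w2: not not s is false, Dia q is true, so not not s and Dia q is false.
  At w2: Dia q requires q at some successor in {w2, w4}.
    q holds at w4, so Dia q is true at w2.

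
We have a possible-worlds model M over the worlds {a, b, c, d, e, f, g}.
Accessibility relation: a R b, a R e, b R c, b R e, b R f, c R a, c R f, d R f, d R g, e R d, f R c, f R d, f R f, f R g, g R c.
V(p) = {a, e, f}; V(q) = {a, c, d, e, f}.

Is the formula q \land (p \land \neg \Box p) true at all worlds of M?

Let φ = q \land (p \land \neg \Box p). Evaluate φ at each world:
  a (successors {b, e}): φ is true.
  b (successors {c, e, f}): φ is false.
  c (successors {a, f}): φ is false.
  d (successors {f, g}): φ is false.
  e (successors {d}): φ is true.
  f (successors {c, d, f, g}): φ is true.
  g (successors {c}): φ is false.
Detail at b (counterexample):
  At b: q is false, p \land \neg \Box p is false, so q \land (p \land \neg \Box p) is false.
    At b: p is false, \neg \Box p is true, so p \land \neg \Box p is false.
      At b: \Box p is false, so \neg \Box p is true.

No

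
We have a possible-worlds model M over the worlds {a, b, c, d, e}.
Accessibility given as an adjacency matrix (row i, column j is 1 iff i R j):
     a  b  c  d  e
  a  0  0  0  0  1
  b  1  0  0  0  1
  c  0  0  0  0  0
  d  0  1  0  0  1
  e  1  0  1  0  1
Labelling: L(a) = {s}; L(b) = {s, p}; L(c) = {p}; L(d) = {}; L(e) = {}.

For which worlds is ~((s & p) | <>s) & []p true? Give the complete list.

c

Let φ = ~((s & p) | <>s) & []p. Evaluate φ at each world:
  a (successors {e}): φ is false.
  b (successors {a, e}): φ is false.
  c (successors ∅): φ is true.
  d (successors {b, e}): φ is false.
  e (successors {a, c, e}): φ is false.
For instance, at d:
  At d: ~((s & p) | <>s) is false, []p is false, so ~((s & p) | <>s) & []p is false.
    At d: (s & p) | <>s is true, so ~((s & p) | <>s) is false.
      At d: s & p is false, <>s is true, so (s & p) | <>s is true.
    At d: []p requires p at every successor {b, e}.
      p fails at e, so []p is false at d.
Satisfying worlds: {c}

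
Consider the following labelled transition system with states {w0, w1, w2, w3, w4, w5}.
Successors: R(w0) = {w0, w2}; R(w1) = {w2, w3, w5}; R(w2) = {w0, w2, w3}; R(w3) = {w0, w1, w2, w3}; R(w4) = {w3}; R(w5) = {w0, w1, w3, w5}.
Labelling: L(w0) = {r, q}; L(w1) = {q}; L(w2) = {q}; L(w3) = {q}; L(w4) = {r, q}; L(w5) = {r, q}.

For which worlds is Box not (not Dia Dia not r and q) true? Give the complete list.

Let φ = Box not (not Dia Dia not r and q). Evaluate φ at each world:
  w0 (successors {w0, w2}): φ is true.
  w1 (successors {w2, w3, w5}): φ is true.
  w2 (successors {w0, w2, w3}): φ is true.
  w3 (successors {w0, w1, w2, w3}): φ is true.
  w4 (successors {w3}): φ is true.
  w5 (successors {w0, w1, w3, w5}): φ is true.
For instance, at w4:
  At w4: Box not (not Dia Dia not r and q) requires not (not Dia Dia not r and q) at every successor {w3}.
      At w3: not Dia Dia not r and q is false, so not (not Dia Dia not r and q) is true.
  So Box not (not Dia Dia not r and q) is true at w4.
Satisfying worlds: {w0, w1, w2, w3, w4, w5}

w0, w1, w2, w3, w4, w5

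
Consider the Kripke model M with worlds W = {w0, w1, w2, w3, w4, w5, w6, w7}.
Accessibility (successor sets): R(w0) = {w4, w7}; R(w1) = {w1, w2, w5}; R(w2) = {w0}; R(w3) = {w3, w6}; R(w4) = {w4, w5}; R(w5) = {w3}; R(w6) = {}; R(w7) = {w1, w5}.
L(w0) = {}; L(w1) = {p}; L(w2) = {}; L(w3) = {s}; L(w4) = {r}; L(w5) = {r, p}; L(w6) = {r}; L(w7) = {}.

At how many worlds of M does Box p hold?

2

Let φ = Box p. Evaluate φ at each world:
  w0 (successors {w4, w7}): φ is false.
  w1 (successors {w1, w2, w5}): φ is false.
  w2 (successors {w0}): φ is false.
  w3 (successors {w3, w6}): φ is false.
  w4 (successors {w4, w5}): φ is false.
  w5 (successors {w3}): φ is false.
  w6 (successors ∅): φ is true.
  w7 (successors {w1, w5}): φ is true.
For instance, at w1:
  At w1: Box p requires p at every successor {w1, w2, w5}.
    p fails at w2, so Box p is false at w1.
Satisfying worlds: {w6, w7}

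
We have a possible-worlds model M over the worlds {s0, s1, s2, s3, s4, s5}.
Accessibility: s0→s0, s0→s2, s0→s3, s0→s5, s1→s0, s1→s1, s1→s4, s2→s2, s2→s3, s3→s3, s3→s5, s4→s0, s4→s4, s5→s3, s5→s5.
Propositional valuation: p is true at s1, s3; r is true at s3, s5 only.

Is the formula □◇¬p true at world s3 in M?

Yes

At s3: □◇¬p requires ◇¬p at every successor {s3, s5}.
    At s3: ◇¬p requires ¬p at some successor in {s3, s5}.
      ¬p holds at s5, so ◇¬p is true at s3.
    At s5: ◇¬p requires ¬p at some successor in {s3, s5}.
      ¬p holds at s5, so ◇¬p is true at s5.
So □◇¬p is true at s3.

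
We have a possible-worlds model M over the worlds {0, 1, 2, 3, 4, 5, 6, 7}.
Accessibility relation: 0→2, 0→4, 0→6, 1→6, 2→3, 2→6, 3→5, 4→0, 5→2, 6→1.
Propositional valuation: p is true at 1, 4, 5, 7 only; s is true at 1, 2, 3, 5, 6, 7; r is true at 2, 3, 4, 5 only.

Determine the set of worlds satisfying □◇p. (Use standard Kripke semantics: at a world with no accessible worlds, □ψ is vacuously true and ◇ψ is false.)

Recall that □ψ holds at a world iff ψ holds at every accessible world, and ◇ψ holds iff ψ holds at some accessible world.
Let φ = □◇p. Evaluate φ at each world:
  0 (successors {2, 4, 6}): φ is false.
  1 (successors {6}): φ is true.
  2 (successors {3, 6}): φ is true.
  3 (successors {5}): φ is false.
  4 (successors {0}): φ is true.
  5 (successors {2}): φ is false.
  6 (successors {1}): φ is false.
  7 (successors ∅): φ is true.
For instance, at 1:
  At 1: □◇p requires ◇p at every successor {6}.
      At 6: ◇p requires p at some successor in {1}.
        p holds at 1, so ◇p is true at 6.
  So □◇p is true at 1.
Satisfying worlds: {1, 2, 4, 7}

1, 2, 4, 7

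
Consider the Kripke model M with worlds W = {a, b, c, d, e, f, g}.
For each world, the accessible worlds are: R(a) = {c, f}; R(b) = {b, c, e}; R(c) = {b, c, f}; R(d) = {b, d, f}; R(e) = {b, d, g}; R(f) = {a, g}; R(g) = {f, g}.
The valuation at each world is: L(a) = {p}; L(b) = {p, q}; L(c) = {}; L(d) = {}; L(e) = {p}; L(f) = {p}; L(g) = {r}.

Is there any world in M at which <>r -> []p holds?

Yes

Recall that []ψ holds at a world iff ψ holds at every accessible world, and <>ψ holds iff ψ holds at some accessible world.
Let φ = <>r -> []p. Evaluate φ at each world:
  a (successors {c, f}): φ is true.
  b (successors {b, c, e}): φ is true.
  c (successors {b, c, f}): φ is true.
  d (successors {b, d, f}): φ is true.
  e (successors {b, d, g}): φ is false.
  f (successors {a, g}): φ is false.
  g (successors {f, g}): φ is false.
Detail at a (witness):
  At a: <>r is false, []p is false, so <>r -> []p is true.
    At a: <>r requires r at some successor in {c, f}.
      At c: r is false.
      At f: r is false.
    So <>r is false at a.
    At a: []p requires p at every successor {c, f}.
      p fails at c, so []p is false at a.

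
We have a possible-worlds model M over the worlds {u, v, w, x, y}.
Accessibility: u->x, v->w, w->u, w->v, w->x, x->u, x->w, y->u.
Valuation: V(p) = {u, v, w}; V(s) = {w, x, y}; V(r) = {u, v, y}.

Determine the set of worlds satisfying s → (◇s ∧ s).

u, v, w, x

Recall that ◇ψ holds at a world iff ψ holds at some accessible world.
Let φ = s → (◇s ∧ s). Evaluate φ at each world:
  u (successors {x}): φ is true.
  v (successors {w}): φ is true.
  w (successors {u, v, x}): φ is true.
  x (successors {u, w}): φ is true.
  y (successors {u}): φ is false.
For instance, at w:
  At w: s is true, ◇s ∧ s is true, so s → (◇s ∧ s) is true.
    At w: ◇s is true, s is true, so ◇s ∧ s is true.
      At w: ◇s requires s at some successor in {u, v, x}.
        s holds at x, so ◇s is true at w.
Satisfying worlds: {u, v, w, x}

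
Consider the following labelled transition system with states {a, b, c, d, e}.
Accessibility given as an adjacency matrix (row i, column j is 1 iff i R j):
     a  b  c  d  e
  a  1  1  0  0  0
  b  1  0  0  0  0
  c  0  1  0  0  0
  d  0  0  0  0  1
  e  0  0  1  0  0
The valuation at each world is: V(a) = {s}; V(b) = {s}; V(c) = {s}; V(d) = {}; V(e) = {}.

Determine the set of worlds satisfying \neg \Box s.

Let φ = \neg \Box s. Evaluate φ at each world:
  a (successors {a, b}): φ is false.
  b (successors {a}): φ is false.
  c (successors {b}): φ is false.
  d (successors {e}): φ is true.
  e (successors {c}): φ is false.
For instance, at e:
  At e: \Box s is true, so \neg \Box s is false.
    At e: \Box s requires s at every successor {c}.
      At c: s is true.
    So \Box s is true at e.
Satisfying worlds: {d}

d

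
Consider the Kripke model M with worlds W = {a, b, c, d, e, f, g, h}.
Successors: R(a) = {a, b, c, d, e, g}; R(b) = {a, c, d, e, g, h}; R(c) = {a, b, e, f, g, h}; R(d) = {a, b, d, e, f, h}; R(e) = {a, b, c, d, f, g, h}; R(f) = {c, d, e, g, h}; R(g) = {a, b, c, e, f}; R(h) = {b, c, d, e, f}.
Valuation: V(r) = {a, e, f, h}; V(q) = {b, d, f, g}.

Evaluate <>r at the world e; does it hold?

Recall that <>ψ holds at a world iff ψ holds at some accessible world.
At e: <>r requires r at some successor in {a, b, c, d, f, g, h}.
  r holds at a, so <>r is true at e.

Yes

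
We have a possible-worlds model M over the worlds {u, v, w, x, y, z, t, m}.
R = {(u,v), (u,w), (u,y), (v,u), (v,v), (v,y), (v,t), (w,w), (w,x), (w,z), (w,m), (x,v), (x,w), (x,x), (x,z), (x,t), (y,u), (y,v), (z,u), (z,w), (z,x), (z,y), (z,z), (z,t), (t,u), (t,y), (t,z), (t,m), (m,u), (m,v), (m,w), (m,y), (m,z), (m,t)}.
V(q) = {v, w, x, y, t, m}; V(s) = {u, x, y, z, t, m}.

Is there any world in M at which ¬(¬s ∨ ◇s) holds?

Let φ = ¬(¬s ∨ ◇s). Evaluate φ at each world:
  u (successors {v, w, y}): φ is false.
  v (successors {u, v, y, t}): φ is false.
  w (successors {w, x, z, m}): φ is false.
  x (successors {v, w, x, z, t}): φ is false.
  y (successors {u, v}): φ is false.
  z (successors {u, w, x, y, z, t}): φ is false.
  t (successors {u, y, z, m}): φ is false.
  m (successors {u, v, w, y, z, t}): φ is false.
For instance, at m:
  At m: ¬s ∨ ◇s is true, so ¬(¬s ∨ ◇s) is false.
    At m: ¬s is false, ◇s is true, so ¬s ∨ ◇s is true.
      At m: ◇s requires s at some successor in {u, v, w, y, z, t}.
        s holds at u, so ◇s is true at m.

No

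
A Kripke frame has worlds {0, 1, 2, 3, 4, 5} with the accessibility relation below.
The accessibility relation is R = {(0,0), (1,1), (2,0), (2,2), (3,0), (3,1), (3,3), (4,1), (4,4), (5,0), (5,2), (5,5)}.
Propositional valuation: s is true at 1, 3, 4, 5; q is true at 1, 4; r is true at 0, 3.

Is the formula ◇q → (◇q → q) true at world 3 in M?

At 3: ◇q is true, ◇q → q is false, so ◇q → (◇q → q) is false.
  At 3: ◇q requires q at some successor in {0, 1, 3}.
    q holds at 1, so ◇q is true at 3.
  At 3: ◇q is true, q is false, so ◇q → q is false.
    At 3: ◇q requires q at some successor in {0, 1, 3}.
      q holds at 1, so ◇q is true at 3.

No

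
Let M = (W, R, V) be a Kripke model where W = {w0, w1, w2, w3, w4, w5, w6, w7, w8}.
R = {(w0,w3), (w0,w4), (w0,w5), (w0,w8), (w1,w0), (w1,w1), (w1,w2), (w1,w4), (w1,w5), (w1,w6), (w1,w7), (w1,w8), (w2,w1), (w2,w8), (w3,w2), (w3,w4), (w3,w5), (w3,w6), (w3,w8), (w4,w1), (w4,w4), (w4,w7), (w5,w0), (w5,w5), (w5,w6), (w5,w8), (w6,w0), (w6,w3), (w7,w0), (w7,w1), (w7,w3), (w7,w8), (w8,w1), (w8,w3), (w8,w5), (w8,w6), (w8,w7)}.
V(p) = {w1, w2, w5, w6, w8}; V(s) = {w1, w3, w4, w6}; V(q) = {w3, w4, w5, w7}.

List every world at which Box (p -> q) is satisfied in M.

Let φ = Box (p -> q). Evaluate φ at each world:
  w0 (successors {w3, w4, w5, w8}): φ is false.
  w1 (successors {w0, w1, w2, w4, w5, w6, w7, w8}): φ is false.
  w2 (successors {w1, w8}): φ is false.
  w3 (successors {w2, w4, w5, w6, w8}): φ is false.
  w4 (successors {w1, w4, w7}): φ is false.
  w5 (successors {w0, w5, w6, w8}): φ is false.
  w6 (successors {w0, w3}): φ is true.
  w7 (successors {w0, w1, w3, w8}): φ is false.
  w8 (successors {w1, w3, w5, w6, w7}): φ is false.
For instance, at w3:
  At w3: Box (p -> q) requires p -> q at every successor {w2, w4, w5, w6, w8}.
    p -> q fails at w2, so Box (p -> q) is false at w3.
Satisfying worlds: {w6}

w6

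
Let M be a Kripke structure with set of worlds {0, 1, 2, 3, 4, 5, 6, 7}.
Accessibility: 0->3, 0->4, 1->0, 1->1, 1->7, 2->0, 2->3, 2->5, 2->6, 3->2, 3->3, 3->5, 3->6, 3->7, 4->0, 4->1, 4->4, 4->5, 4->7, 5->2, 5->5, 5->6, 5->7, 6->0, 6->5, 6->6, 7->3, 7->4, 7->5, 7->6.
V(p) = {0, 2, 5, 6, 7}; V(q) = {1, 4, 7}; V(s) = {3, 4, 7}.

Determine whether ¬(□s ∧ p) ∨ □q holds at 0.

At 0: ¬(□s ∧ p) is false, □q is false, so ¬(□s ∧ p) ∨ □q is false.
  At 0: □s ∧ p is true, so ¬(□s ∧ p) is false.
    At 0: □s is true, p is true, so □s ∧ p is true.
      At 0: □s requires s at every successor {3, 4}.
        At 3: s is true.
        At 4: s is true.
      So □s is true at 0.
  At 0: □q requires q at every successor {3, 4}.
    q fails at 3, so □q is false at 0.

No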